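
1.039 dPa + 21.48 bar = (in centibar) 2148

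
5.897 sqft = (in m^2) 0.5478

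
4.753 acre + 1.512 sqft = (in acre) 4.753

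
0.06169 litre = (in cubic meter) 6.169e-05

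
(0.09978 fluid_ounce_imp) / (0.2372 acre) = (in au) 1.974e-20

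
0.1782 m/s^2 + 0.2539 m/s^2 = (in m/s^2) 0.4321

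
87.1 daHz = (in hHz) 8.71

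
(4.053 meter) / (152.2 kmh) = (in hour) 2.663e-05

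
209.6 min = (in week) 0.02079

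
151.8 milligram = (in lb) 0.0003347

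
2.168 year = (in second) 6.837e+07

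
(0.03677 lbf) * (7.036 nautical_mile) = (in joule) 2131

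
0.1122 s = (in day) 1.299e-06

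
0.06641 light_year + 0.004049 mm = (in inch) 2.474e+16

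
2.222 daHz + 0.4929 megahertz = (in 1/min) 2.958e+07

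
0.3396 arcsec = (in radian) 1.646e-06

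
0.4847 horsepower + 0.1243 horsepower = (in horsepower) 0.609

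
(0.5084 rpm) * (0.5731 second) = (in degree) 1.748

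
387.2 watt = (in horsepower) 0.5192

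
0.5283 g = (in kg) 0.0005283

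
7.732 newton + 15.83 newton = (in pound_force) 5.297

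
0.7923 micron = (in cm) 7.923e-05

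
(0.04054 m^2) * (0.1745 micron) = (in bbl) 4.45e-08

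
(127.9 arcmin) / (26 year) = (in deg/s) 2.6e-09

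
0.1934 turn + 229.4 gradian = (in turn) 0.7669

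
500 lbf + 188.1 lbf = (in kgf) 312.1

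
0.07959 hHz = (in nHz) 7.959e+09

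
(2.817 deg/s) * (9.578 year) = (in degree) 8.509e+08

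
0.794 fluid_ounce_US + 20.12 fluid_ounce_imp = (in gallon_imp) 0.1309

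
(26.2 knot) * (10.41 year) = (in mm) 4.425e+12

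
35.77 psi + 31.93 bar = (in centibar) 3440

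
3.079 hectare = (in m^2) 3.079e+04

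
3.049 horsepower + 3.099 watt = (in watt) 2277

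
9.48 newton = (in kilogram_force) 0.9667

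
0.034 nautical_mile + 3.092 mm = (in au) 4.209e-10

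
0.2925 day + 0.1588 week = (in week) 0.2006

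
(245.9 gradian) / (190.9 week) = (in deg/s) 1.917e-06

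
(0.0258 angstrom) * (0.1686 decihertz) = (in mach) 1.277e-16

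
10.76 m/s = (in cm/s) 1076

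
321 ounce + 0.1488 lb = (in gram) 9168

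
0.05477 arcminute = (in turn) 2.536e-06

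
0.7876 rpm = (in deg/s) 4.726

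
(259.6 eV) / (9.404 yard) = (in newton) 4.837e-18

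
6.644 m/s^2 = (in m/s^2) 6.644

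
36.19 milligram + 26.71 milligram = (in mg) 62.9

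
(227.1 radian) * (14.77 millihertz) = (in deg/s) 192.2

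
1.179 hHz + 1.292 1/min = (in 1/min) 7075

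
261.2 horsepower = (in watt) 1.948e+05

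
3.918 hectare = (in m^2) 3.918e+04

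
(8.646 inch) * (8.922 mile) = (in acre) 0.7792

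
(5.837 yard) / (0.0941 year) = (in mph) 4.023e-06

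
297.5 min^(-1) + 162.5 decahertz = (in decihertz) 1.63e+04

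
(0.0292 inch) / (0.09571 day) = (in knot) 1.743e-07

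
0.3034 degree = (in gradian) 0.3371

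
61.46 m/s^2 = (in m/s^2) 61.46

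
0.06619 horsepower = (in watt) 49.36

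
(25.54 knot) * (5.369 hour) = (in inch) 9.998e+06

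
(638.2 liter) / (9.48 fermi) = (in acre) 1.664e+10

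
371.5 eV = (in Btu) 5.641e-20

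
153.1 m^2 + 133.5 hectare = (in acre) 329.9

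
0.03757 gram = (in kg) 3.757e-05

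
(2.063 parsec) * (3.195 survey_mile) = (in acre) 8.088e+16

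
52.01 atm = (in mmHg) 3.953e+04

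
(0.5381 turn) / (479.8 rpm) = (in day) 7.788e-07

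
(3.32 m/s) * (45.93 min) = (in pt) 2.593e+07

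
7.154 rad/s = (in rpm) 68.32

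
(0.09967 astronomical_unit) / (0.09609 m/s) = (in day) 1.796e+06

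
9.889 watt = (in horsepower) 0.01326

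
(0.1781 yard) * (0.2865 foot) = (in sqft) 0.1531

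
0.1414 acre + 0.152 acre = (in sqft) 1.278e+04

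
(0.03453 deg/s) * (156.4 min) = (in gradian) 360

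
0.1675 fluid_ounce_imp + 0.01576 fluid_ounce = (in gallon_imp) 0.001149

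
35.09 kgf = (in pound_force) 77.36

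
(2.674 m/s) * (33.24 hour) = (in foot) 1.05e+06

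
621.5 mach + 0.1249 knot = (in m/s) 2.116e+05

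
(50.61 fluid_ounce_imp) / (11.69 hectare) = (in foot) 4.036e-08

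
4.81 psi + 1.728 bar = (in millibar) 2060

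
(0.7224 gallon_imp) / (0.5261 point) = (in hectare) 0.001769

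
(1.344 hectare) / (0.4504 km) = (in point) 8.459e+04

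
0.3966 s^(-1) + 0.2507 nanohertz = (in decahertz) 0.03966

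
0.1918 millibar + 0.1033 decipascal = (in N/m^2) 19.19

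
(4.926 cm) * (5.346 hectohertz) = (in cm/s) 2633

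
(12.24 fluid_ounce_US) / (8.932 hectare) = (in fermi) 4.053e+06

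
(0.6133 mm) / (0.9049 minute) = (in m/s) 1.13e-05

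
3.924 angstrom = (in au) 2.623e-21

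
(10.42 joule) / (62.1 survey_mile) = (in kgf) 1.063e-05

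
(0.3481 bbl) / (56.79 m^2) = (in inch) 0.03837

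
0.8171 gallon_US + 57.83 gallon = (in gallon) 58.65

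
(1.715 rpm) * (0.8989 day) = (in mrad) 1.395e+07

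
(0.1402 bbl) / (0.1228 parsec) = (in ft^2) 6.332e-17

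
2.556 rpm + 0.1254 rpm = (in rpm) 2.681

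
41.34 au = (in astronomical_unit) 41.34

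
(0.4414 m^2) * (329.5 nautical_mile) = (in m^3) 2.694e+05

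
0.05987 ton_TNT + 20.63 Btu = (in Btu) 2.374e+05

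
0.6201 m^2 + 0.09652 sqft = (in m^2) 0.6291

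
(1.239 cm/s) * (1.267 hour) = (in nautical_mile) 0.03051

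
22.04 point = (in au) 5.197e-14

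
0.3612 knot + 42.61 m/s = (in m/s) 42.8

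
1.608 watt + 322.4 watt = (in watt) 324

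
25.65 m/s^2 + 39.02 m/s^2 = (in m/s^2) 64.67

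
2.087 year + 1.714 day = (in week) 109.1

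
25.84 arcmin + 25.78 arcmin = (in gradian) 0.9559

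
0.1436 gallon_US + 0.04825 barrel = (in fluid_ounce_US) 277.8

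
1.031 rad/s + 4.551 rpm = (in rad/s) 1.508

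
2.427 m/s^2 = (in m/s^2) 2.427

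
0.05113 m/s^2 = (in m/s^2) 0.05113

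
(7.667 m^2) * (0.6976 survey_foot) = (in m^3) 1.63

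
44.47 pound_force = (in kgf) 20.17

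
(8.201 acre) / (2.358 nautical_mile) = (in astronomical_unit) 5.08e-11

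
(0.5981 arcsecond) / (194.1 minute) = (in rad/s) 2.49e-10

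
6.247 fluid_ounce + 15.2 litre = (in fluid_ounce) 520.2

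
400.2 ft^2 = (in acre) 0.009187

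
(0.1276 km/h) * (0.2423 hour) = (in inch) 1217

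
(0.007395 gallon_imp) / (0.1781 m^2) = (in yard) 0.0002064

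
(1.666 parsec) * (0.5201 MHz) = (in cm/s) 2.674e+24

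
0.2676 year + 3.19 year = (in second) 1.09e+08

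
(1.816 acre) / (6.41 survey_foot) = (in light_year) 3.976e-13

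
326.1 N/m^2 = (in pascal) 326.1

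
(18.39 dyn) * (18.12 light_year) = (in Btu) 2.988e+10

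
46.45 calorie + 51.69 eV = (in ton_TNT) 4.645e-08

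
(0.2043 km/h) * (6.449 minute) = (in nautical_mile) 0.01186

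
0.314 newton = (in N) 0.314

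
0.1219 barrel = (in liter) 19.38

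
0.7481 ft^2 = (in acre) 1.717e-05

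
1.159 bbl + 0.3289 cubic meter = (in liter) 513.2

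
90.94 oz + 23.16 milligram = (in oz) 90.94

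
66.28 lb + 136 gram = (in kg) 30.2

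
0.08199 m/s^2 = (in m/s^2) 0.08199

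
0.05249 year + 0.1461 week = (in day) 20.18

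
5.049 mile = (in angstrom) 8.126e+13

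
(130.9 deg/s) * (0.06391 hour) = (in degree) 3.012e+04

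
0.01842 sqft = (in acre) 4.229e-07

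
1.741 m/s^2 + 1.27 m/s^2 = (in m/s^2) 3.011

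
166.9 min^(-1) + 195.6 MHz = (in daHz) 1.956e+07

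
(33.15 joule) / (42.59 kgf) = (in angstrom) 7.937e+08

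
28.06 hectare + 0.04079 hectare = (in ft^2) 3.025e+06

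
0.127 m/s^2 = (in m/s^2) 0.127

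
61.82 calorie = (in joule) 258.7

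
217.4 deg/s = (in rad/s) 3.794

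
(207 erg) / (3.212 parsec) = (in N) 2.089e-22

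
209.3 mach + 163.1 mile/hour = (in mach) 209.5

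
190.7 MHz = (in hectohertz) 1.907e+06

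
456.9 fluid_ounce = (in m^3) 0.01351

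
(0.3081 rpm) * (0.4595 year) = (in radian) 4.675e+05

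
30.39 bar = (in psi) 440.8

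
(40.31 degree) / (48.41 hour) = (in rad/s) 4.037e-06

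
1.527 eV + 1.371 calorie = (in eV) 3.58e+19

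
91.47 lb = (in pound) 91.47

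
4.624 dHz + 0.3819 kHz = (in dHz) 3824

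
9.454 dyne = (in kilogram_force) 9.64e-06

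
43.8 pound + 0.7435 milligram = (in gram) 1.987e+04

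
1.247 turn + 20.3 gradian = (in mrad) 8154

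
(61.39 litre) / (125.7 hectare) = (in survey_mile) 3.035e-11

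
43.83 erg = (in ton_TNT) 1.048e-15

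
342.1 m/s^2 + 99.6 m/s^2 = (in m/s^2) 441.7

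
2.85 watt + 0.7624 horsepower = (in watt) 571.4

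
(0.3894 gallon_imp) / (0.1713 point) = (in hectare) 0.002929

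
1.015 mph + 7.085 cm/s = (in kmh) 1.889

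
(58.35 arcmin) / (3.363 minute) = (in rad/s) 8.412e-05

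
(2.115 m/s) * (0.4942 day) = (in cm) 9.031e+06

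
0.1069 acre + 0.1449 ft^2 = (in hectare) 0.04326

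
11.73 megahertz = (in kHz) 1.173e+04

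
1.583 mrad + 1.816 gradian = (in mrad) 30.11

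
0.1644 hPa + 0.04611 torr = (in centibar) 0.02259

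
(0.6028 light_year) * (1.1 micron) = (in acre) 1.55e+06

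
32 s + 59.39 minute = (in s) 3595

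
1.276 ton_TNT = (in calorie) 1.276e+09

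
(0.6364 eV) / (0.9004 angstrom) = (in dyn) 0.0001132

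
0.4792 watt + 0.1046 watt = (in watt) 0.5838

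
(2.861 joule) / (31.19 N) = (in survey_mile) 5.7e-05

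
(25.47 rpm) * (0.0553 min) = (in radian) 8.85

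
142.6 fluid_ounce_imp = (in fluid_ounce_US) 137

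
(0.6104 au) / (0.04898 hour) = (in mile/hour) 1.158e+09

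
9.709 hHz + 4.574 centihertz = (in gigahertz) 9.709e-07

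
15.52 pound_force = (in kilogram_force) 7.04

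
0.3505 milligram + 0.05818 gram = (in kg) 5.853e-05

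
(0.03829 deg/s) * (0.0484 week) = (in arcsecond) 4.035e+06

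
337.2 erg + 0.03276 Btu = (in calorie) 8.261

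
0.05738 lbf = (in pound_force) 0.05738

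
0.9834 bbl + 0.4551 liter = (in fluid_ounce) 5302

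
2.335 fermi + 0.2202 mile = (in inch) 1.395e+04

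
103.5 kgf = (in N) 1015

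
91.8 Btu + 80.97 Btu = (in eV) 1.138e+24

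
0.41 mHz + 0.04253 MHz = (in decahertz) 4253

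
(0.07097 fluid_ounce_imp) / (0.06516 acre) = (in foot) 2.509e-08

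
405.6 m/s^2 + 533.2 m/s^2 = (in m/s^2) 938.8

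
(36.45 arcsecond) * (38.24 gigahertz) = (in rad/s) 6.758e+06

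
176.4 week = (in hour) 2.964e+04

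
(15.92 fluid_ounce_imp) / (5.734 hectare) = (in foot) 2.588e-08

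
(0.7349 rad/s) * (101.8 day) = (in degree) 3.704e+08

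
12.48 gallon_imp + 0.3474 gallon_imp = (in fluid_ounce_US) 1972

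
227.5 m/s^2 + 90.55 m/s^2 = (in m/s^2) 318.1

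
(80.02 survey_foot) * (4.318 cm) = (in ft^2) 11.34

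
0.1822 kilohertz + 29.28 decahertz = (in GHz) 4.75e-07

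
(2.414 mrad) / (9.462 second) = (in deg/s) 0.01462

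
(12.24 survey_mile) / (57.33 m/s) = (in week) 0.0005681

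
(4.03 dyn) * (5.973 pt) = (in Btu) 8.049e-11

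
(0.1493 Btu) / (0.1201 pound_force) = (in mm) 2.949e+05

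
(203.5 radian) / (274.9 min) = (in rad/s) 0.01234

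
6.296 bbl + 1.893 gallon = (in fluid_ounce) 3.409e+04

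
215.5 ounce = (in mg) 6.109e+06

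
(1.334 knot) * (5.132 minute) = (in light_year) 2.234e-14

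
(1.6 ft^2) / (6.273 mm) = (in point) 6.717e+04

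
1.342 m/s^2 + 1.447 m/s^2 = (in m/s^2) 2.789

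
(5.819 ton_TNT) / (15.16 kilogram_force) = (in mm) 1.638e+11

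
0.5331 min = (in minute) 0.5331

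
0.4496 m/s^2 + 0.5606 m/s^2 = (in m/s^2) 1.01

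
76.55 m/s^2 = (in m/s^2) 76.55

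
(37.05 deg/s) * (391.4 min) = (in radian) 1.519e+04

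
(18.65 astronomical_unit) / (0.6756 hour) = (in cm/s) 1.147e+11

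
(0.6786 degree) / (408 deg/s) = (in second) 0.001663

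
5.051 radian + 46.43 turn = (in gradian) 1.889e+04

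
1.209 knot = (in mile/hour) 1.391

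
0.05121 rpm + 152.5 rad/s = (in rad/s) 152.5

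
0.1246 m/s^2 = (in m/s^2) 0.1246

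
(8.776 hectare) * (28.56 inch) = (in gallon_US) 1.682e+07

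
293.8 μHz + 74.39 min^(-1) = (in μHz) 1.24e+06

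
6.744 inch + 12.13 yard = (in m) 11.26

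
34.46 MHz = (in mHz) 3.446e+10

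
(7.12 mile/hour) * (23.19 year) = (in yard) 2.546e+09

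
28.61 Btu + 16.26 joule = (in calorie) 7218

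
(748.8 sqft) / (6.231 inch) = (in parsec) 1.424e-14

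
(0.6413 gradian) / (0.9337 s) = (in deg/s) 0.6182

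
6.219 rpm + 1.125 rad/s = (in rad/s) 1.776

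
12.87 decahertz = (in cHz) 1.287e+04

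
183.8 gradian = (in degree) 165.4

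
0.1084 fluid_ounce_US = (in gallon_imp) 0.0007052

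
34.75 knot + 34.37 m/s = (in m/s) 52.25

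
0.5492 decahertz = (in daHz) 0.5492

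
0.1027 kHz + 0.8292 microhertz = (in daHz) 10.27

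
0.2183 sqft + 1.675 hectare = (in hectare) 1.675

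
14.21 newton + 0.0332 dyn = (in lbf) 3.195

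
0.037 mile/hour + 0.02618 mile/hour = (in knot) 0.0549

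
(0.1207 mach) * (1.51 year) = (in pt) 5.548e+12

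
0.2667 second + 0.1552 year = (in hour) 1360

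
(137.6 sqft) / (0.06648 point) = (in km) 545.1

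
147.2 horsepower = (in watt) 1.098e+05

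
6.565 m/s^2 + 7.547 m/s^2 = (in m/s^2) 14.11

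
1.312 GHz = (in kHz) 1.312e+06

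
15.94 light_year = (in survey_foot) 4.948e+17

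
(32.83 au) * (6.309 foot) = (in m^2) 9.444e+12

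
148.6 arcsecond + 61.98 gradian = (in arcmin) 3349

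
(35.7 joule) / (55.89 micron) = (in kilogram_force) 6.513e+04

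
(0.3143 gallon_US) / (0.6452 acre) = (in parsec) 1.477e-23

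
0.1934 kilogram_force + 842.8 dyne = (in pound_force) 0.4283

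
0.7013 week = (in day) 4.909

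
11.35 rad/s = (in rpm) 108.4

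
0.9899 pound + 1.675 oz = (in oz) 17.51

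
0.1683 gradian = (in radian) 0.002644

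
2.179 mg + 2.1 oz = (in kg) 0.05954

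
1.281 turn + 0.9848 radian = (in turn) 1.438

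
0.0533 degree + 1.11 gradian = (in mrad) 18.37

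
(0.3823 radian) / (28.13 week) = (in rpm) 2.146e-07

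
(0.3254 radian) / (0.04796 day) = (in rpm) 0.0007499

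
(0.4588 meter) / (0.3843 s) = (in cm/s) 119.4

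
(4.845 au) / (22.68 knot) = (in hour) 1.726e+07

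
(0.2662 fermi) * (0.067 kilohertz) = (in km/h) 6.421e-14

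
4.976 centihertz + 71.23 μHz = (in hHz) 0.0004983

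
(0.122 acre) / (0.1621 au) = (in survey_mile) 1.265e-11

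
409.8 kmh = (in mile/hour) 254.6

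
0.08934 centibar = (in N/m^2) 89.34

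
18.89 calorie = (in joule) 79.04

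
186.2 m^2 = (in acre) 0.04601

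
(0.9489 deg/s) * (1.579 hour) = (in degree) 5394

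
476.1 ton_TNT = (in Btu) 1.888e+09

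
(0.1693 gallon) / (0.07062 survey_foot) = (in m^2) 0.02977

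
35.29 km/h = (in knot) 19.06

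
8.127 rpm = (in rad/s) 0.8511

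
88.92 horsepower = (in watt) 6.631e+04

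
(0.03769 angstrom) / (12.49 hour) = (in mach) 2.462e-19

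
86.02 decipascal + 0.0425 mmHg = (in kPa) 0.01427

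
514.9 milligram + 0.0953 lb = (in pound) 0.09644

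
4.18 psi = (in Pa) 2.882e+04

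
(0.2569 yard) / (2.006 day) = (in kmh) 4.879e-06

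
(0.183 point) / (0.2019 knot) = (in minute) 1.036e-05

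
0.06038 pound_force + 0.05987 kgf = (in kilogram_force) 0.08726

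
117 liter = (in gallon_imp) 25.74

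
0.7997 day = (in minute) 1152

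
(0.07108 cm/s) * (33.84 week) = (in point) 4.124e+07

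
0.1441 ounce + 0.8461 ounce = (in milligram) 2.807e+04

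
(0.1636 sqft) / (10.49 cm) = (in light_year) 1.531e-17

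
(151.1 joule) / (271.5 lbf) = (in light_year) 1.322e-17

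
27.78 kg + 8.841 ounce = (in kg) 28.03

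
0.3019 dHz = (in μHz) 3.019e+04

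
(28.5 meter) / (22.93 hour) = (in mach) 1.014e-06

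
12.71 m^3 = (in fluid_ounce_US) 4.298e+05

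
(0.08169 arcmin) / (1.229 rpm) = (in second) 0.0001846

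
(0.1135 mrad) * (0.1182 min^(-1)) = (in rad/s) 2.236e-07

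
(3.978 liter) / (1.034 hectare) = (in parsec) 1.247e-23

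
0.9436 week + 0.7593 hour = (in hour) 159.3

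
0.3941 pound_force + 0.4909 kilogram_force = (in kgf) 0.6697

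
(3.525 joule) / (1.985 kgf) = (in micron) 1.811e+05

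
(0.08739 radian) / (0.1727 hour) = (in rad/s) 0.0001406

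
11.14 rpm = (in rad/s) 1.167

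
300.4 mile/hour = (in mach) 0.3944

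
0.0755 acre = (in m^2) 305.5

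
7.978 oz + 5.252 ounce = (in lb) 0.8269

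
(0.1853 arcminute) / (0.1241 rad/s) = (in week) 7.182e-10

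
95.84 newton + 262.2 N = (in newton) 358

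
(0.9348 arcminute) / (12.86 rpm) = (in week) 3.339e-10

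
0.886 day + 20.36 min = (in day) 0.9001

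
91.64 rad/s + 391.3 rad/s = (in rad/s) 482.9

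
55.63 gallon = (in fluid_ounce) 7121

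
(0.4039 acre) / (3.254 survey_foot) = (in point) 4.672e+06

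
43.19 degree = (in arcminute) 2591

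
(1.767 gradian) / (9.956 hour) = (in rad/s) 7.744e-07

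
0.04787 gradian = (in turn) 0.0001197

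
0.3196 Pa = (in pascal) 0.3196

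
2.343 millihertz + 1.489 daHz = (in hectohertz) 0.1489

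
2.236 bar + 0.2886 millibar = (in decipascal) 2.236e+06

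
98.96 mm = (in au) 6.615e-13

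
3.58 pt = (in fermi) 1.263e+12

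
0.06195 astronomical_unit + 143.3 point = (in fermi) 9.268e+24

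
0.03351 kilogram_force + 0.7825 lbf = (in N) 3.809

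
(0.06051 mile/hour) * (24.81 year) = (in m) 2.116e+07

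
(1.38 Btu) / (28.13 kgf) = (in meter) 5.278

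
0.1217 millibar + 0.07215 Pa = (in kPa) 0.01224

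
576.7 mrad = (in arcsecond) 1.19e+05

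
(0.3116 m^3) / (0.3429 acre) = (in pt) 0.6365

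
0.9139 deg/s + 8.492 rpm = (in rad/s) 0.9052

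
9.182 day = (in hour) 220.4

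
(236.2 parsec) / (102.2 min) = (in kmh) 4.279e+15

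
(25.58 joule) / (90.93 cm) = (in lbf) 6.324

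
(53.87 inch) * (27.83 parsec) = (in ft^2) 1.265e+19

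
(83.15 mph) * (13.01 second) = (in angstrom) 4.836e+12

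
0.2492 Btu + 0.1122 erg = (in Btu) 0.2492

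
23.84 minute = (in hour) 0.3973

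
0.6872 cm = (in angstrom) 6.872e+07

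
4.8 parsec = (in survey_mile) 9.203e+13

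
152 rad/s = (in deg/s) 8709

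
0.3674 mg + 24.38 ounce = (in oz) 24.38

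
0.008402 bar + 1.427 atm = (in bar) 1.454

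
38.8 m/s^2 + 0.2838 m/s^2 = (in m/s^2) 39.08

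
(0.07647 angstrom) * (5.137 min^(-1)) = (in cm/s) 6.547e-11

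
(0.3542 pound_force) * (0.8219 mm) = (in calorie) 0.0003095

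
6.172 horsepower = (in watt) 4602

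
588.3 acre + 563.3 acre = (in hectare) 466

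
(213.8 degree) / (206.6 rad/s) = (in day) 2.09e-07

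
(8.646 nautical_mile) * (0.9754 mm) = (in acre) 0.003859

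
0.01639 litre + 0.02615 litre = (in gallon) 0.01124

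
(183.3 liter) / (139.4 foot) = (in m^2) 0.004314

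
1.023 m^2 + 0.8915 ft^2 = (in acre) 0.0002733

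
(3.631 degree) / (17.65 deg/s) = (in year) 6.523e-09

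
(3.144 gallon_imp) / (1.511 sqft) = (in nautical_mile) 5.498e-05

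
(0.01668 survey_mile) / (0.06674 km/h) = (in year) 4.592e-05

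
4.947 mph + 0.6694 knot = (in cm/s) 255.6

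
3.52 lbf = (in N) 15.66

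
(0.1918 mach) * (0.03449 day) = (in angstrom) 1.946e+15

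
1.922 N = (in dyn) 1.922e+05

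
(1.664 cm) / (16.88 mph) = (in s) 0.002205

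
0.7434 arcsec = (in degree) 0.0002065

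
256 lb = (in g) 1.161e+05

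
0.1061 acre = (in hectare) 0.04294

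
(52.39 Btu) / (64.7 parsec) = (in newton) 2.769e-14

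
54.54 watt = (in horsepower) 0.07314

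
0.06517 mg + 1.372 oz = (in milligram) 3.89e+04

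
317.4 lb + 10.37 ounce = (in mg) 1.443e+08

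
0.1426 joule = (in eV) 8.9e+17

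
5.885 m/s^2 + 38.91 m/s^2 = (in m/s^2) 44.79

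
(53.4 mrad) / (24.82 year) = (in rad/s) 6.822e-11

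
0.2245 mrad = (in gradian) 0.01429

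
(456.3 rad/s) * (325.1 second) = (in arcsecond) 3.06e+10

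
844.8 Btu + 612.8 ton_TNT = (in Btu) 2.43e+09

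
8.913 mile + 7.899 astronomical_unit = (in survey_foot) 3.877e+12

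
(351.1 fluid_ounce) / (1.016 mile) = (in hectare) 6.35e-10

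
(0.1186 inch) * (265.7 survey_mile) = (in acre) 0.3183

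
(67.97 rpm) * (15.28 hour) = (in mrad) 3.915e+08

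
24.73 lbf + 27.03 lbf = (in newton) 230.2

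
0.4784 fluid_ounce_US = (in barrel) 8.899e-05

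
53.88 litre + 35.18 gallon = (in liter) 187.1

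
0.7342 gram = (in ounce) 0.0259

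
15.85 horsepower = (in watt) 1.182e+04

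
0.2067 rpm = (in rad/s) 0.02165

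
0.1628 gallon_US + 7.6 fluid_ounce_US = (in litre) 0.841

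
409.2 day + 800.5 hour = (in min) 6.373e+05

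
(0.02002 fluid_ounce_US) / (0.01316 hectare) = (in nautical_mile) 2.429e-12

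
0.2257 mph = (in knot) 0.1961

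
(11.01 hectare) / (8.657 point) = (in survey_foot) 1.183e+08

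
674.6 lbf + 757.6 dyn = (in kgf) 306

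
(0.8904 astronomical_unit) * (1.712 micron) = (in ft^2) 2.455e+06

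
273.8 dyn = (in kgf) 0.0002792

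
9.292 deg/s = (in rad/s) 0.1622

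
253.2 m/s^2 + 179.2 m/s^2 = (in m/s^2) 432.4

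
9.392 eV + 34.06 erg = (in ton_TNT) 8.141e-16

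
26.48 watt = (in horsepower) 0.03551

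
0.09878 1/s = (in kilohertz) 9.878e-05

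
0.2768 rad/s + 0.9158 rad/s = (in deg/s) 68.33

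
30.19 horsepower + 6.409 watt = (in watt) 2.252e+04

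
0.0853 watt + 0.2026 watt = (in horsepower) 0.0003861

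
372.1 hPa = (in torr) 279.1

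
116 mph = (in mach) 0.1523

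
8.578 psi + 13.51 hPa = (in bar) 0.6049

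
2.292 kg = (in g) 2292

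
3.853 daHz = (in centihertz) 3853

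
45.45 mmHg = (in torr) 45.45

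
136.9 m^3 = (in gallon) 3.617e+04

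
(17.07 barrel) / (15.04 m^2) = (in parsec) 5.848e-18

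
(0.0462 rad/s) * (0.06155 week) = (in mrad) 1.72e+06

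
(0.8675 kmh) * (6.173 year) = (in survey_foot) 1.539e+08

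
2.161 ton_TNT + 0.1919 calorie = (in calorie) 2.161e+09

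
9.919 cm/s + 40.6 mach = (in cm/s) 1.382e+06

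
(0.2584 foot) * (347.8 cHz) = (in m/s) 0.2739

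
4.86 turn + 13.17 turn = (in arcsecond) 2.337e+07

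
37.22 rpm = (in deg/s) 223.3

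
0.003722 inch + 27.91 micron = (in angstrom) 1.224e+06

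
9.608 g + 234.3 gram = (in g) 243.9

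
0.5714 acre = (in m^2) 2312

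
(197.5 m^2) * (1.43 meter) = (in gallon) 7.461e+04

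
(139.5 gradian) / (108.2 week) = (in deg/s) 1.919e-06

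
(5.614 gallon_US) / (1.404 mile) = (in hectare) 9.405e-10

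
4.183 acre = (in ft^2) 1.822e+05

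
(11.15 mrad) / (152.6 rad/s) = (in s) 7.307e-05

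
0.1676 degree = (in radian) 0.002925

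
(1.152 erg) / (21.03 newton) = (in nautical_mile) 2.958e-12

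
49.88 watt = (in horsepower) 0.06689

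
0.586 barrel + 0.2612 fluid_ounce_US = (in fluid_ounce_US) 3151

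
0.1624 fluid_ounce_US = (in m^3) 4.803e-06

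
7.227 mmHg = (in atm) 0.009509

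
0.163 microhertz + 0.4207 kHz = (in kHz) 0.4207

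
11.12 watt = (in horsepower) 0.01491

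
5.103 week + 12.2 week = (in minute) 1.744e+05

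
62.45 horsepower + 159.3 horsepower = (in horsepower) 221.8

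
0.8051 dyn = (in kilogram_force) 8.21e-07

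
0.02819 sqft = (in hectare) 2.619e-07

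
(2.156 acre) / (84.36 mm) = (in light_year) 1.093e-11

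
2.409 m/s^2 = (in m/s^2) 2.409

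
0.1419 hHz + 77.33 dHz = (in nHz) 2.192e+10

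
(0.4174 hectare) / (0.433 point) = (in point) 7.746e+10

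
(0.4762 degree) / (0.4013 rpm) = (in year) 6.271e-09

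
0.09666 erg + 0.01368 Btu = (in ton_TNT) 3.45e-09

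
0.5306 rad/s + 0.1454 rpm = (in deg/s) 31.27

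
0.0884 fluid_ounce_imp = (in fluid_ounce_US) 0.08493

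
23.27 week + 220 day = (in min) 5.514e+05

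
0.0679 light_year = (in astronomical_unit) 4294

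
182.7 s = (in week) 0.0003021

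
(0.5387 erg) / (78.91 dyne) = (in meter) 6.827e-05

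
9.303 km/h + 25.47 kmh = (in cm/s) 965.9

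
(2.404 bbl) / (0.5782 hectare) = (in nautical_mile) 3.569e-08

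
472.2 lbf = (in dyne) 2.1e+08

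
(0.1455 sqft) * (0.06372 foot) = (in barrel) 0.001651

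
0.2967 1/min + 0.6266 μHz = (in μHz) 4946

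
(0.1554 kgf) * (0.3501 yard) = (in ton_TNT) 1.166e-10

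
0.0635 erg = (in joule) 6.35e-09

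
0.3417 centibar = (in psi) 0.04956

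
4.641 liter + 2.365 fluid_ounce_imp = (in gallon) 1.244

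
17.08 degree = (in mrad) 298.1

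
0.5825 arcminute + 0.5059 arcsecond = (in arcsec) 35.46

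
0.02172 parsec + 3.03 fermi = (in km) 6.702e+11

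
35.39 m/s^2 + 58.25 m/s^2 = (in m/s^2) 93.64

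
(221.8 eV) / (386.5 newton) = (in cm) 9.194e-18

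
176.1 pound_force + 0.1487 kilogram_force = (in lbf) 176.4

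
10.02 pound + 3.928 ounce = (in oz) 164.2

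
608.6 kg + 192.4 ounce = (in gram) 6.141e+05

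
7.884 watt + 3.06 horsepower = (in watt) 2290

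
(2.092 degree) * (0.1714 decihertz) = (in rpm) 0.005976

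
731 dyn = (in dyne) 731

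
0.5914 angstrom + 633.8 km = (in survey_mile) 393.8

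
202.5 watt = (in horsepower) 0.2716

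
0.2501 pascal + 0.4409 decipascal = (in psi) 4.267e-05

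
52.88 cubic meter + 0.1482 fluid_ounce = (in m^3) 52.88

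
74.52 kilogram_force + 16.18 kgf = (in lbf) 200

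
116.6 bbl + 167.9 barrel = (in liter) 4.523e+04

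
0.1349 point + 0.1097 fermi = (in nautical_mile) 2.57e-08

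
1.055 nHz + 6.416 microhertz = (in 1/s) 6.417e-06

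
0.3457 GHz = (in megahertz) 345.7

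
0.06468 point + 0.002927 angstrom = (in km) 2.282e-08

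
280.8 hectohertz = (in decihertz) 2.808e+05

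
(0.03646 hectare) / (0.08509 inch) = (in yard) 1.845e+05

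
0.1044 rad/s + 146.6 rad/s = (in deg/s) 8406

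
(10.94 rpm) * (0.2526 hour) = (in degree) 5.969e+04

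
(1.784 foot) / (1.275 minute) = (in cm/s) 0.7108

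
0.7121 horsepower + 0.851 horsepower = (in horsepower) 1.563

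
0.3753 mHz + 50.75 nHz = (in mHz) 0.3754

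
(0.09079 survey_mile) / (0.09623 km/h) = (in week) 0.009038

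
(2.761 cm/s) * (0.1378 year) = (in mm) 1.2e+08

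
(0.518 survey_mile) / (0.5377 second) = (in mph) 3468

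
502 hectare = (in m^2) 5.02e+06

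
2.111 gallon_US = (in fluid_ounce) 270.2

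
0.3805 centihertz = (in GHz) 3.805e-12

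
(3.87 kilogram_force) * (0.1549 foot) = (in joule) 1.792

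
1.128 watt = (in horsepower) 0.001513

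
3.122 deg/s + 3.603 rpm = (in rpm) 4.123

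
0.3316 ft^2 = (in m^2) 0.03081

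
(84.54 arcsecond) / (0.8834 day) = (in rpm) 5.128e-08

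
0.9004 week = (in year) 0.01727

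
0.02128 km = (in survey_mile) 0.01322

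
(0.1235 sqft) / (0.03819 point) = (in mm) 8.516e+05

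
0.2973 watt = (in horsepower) 0.0003987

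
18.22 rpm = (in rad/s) 1.908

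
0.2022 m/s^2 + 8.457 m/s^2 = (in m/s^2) 8.659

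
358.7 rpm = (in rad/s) 37.56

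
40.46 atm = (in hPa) 4.1e+04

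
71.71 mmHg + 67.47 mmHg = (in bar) 0.1856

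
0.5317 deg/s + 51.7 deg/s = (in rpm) 8.705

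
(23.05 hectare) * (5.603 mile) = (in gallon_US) 5.491e+11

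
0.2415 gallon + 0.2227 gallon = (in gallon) 0.4642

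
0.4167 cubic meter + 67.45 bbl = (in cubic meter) 11.14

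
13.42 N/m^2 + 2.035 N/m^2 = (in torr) 0.1159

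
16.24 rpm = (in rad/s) 1.701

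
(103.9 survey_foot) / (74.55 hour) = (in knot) 0.0002294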